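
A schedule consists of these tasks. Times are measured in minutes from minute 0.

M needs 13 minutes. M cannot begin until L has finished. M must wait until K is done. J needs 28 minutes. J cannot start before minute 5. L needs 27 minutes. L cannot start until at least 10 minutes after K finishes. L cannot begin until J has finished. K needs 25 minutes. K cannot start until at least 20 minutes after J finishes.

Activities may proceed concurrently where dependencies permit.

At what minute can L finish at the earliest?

115

After its own release at minute 5, J can start at minute 5 and finishes at minute 33.
K cannot begin until J (finishes minute 33, plus 20-minute gap → minute 53). It runs from minute 53 to 53 + 25 = minute 78.
L cannot start until K (finishes minute 78, plus 10-minute gap → minute 88); J (finishes minute 33). The controlling bound is minute 88, so L finishes at 88 + 27 = minute 115.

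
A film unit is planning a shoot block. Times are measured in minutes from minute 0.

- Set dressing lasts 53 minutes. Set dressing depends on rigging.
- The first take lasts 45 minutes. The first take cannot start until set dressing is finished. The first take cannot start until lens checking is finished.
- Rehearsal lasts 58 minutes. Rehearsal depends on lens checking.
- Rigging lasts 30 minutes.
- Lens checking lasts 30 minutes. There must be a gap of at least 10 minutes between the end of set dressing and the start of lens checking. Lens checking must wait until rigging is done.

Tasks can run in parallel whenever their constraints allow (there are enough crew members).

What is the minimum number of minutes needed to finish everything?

181

Rigging has no prerequisites, so it starts at minute 0 and finishes at minute 30.
Set dressing waits on rigging (finishes minute 30), so it starts at minute 30 and finishes at 30 + 53 = minute 83.
For lens checking: set dressing (finishes minute 83, plus 10-minute gap → minute 93); rigging (finishes minute 30). Taking the maximum gives a start of minute 93, and it finishes at 93 + 30 = minute 123.
The first take needs all of set dressing (finishes minute 83); lens checking (finishes minute 123). That puts its earliest start at minute 123; it finishes at 123 + 45 = minute 168.
Rehearsal waits on lens checking (finishes minute 123), so it starts at minute 123 and finishes at 123 + 58 = minute 181.
All tasks are finished once the last one completes. Finish times: Rigging at 30, Set dressing at 83, Lens checking at 123, Rehearsal at 181, The first take at 168. The latest is minute 181.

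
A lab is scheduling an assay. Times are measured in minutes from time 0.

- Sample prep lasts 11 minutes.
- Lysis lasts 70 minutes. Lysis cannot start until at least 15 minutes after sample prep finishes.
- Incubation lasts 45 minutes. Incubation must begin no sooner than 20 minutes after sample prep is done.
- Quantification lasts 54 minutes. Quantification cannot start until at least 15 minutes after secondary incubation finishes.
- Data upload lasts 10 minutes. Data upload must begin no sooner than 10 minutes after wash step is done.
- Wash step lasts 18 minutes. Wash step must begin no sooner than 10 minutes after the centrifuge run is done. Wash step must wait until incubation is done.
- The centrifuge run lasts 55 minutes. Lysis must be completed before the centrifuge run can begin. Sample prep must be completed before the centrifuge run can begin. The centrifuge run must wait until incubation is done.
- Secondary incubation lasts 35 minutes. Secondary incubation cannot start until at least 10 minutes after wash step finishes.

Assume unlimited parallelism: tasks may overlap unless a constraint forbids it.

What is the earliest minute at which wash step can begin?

161

Nothing blocks sample prep, so it runs from minute 0 to minute 11.
After sample prep (finishes minute 11, plus 20-minute gap → minute 31), incubation can start at minute 31 and finishes at minute 76.
Lysis cannot begin until sample prep (finishes minute 11, plus 15-minute gap → minute 26). It runs from minute 26 to 26 + 70 = minute 96.
For the centrifuge run: lysis (finishes minute 96); sample prep (finishes minute 11); incubation (finishes minute 76). Taking the maximum gives a start of minute 96, and it finishes at 96 + 55 = minute 151.
Wash step waits on the centrifuge run (finishes minute 151, plus 10-minute gap → minute 161); incubation (finishes minute 76). The latest of these is minute 161, which is the earliest wash step can start.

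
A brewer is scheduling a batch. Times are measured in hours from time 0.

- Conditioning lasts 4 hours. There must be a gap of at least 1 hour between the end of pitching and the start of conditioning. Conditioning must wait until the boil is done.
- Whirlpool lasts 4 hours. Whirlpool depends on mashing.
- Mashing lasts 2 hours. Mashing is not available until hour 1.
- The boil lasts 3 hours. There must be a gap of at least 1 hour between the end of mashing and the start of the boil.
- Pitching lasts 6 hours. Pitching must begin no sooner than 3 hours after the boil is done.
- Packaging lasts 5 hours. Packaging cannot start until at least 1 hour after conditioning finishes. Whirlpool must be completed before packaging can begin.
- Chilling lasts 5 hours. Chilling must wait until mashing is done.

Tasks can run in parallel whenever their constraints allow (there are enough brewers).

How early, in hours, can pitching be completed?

16

Mashing cannot begin until its own release at hour 1. It runs from hour 1 to 1 + 2 = hour 3.
After mashing (finishes hour 3, plus 1-hour gap → hour 4), the boil can start at hour 4 and finishes at hour 7.
Pitching waits on the boil (finishes hour 7, plus 3-hour gap → hour 10), so it starts at hour 10 and finishes at 10 + 6 = hour 16.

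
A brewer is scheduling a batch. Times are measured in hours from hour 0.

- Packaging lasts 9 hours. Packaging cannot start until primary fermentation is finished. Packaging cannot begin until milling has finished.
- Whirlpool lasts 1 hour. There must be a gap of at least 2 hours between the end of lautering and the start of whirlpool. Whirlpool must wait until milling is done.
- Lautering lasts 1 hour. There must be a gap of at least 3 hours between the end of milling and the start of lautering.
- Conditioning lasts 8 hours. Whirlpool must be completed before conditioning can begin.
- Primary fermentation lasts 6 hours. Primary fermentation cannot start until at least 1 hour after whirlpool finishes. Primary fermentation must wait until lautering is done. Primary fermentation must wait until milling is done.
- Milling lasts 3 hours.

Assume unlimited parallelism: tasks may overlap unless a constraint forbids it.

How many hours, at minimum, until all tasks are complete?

26

Milling has no prerequisites, so it starts at hour 0 and finishes at hour 3.
After milling (finishes hour 3, plus 3-hour gap → hour 6), lautering can start at hour 6 and finishes at hour 7.
For whirlpool: lautering (finishes hour 7, plus 2-hour gap → hour 9); milling (finishes hour 3). Taking the maximum gives a start of hour 9, and it finishes at 9 + 1 = hour 10.
After whirlpool (finishes hour 10), conditioning can start at hour 10 and finishes at hour 18.
Primary fermentation needs all of whirlpool (finishes hour 10, plus 1-hour gap → hour 11); lautering (finishes hour 7); milling (finishes hour 3). That puts its earliest start at hour 11; it finishes at 11 + 6 = hour 17.
For packaging: primary fermentation (finishes hour 17); milling (finishes hour 3). Taking the maximum gives a start of hour 17, and it finishes at 17 + 9 = hour 26.
All tasks are finished once the last one completes. Finish times: Milling at 3, Lautering at 7, Whirlpool at 10, Primary fermentation at 17, Conditioning at 18, Packaging at 26. The latest is hour 26.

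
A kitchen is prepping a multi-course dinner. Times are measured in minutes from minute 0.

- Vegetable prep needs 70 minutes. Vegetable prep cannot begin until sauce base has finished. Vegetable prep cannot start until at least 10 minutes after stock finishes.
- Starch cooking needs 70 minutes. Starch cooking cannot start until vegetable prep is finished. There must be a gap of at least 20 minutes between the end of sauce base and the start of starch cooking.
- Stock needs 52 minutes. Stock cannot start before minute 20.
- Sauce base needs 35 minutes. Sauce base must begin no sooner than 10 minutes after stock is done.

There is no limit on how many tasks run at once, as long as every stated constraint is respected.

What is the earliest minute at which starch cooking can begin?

After its own release at minute 20, stock can start at minute 20 and finishes at minute 72.
Sauce base waits on stock (finishes minute 72, plus 10-minute gap → minute 82), so it starts at minute 82 and finishes at 82 + 35 = minute 117.
Vegetable prep has to wait for sauce base (finishes minute 117); stock (finishes minute 72, plus 10-minute gap → minute 82). The latest of these is minute 117, so vegetable prep runs minute 117 to 117 + 70 = minute 187.
Starch cooking waits on vegetable prep (finishes minute 187); sauce base (finishes minute 117, plus 20-minute gap → minute 137). The latest of these is minute 187, which is the earliest starch cooking can start.

187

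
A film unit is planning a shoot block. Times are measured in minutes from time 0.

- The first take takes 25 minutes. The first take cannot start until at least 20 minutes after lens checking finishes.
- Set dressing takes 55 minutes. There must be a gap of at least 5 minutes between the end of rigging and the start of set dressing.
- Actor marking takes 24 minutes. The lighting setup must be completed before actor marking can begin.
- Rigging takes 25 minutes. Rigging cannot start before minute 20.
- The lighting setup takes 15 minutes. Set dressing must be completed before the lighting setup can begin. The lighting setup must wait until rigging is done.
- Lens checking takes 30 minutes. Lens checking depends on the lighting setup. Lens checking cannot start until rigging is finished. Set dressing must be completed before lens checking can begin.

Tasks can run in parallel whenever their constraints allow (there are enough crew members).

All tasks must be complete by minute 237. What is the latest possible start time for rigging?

62

The first take has no dependents, so it just needs to finish by minute 237. Starting by 237 − 25 = minute 212 achieves that.
Lens checking has to be done before the first take (must start by minute 212, minus 20-minute gap → minute 192). That means finishing by minute 192, i.e. starting by 192 − 30 = minute 162.
Actor marking must finish by minute 237; it takes 24 minutes, so it must start by 237 − 24 = minute 213.
The lighting setup has several dependents: lens checking (must start by minute 162); actor marking (must start by minute 213). The earliest of those limits is minute 162, so the lighting setup must start by 162 − 15 = minute 147.
Set dressing feeds the lighting setup (must start by minute 147); lens checking (must start by minute 162). Taking the minimum, set dressing must finish by minute 147 and start by 147 − 55 = minute 92.
Rigging feeds set dressing (must start by minute 92, minus 5-minute gap → minute 87); the lighting setup (must start by minute 147); lens checking (must start by minute 162). Taking the minimum, rigging must finish by minute 87 and start by 87 − 25 = minute 62.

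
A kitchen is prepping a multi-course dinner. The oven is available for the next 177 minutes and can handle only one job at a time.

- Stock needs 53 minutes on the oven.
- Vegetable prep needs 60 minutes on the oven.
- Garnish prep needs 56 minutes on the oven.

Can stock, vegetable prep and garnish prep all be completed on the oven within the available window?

Running back to back, the jobs need 53 + 60 + 56 = 169 minutes on the oven.
Since 169 ≤ 177, they fit within the window.

Yes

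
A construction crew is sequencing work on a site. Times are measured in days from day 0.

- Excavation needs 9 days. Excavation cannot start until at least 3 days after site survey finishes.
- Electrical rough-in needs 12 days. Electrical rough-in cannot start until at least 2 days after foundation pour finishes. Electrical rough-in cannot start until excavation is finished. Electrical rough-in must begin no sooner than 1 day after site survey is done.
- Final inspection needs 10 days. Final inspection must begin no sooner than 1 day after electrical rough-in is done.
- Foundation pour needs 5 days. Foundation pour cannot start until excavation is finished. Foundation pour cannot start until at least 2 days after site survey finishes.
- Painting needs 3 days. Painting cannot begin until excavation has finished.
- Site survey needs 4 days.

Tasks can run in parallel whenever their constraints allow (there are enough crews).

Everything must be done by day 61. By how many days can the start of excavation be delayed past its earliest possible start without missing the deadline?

15

Site survey has no prerequisites, so it starts at day 0 and finishes at day 4.
Excavation cannot begin until site survey (finishes day 4, plus 3-day gap → day 7). It runs from day 7 to 7 + 9 = day 16.

Working backward from the deadline:
To finish by day 61, final inspection (duration 10) must start no later than day 51.
Electrical rough-in must finish before final inspection (must start by day 51, minus 1-day gap → day 50). With a 12-day duration, electrical rough-in must start by 50 − 12 = day 38.
Since electrical rough-in (must start by day 38, minus 2-day gap → day 36) depends on it, foundation pour must finish by day 36. Backing off its 5-day duration gives a latest start of day 31.
Painting must finish by day 61; it takes 3 days, so it must start by 61 − 3 = day 58.
Excavation must finish in time for foundation pour (must start by day 31); electrical rough-in (must start by day 38); painting (must start by day 58). The tightest is day 31, so excavation must start by 31 − 9 = day 22.
So excavation can start as early as day 7 and as late as day 22, giving 22 − 7 = 15 days of slack.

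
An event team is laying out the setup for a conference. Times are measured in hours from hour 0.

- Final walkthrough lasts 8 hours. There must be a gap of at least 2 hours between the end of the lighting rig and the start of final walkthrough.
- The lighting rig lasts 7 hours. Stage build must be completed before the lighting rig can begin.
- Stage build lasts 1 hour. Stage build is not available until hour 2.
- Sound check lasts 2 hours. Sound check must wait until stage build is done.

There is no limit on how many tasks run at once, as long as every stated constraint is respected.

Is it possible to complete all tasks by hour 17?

After its own release at hour 2, stage build can start at hour 2 and finishes at hour 3.
Sound check waits on stage build (finishes hour 3), so it starts at hour 3 and finishes at 3 + 2 = hour 5.
After stage build (finishes hour 3), the lighting rig can start at hour 3 and finishes at hour 10.
Final walkthrough waits on the lighting rig (finishes hour 10, plus 2-hour gap → hour 12), so it starts at hour 12 and finishes at 12 + 8 = hour 20.
The earliest everything can be done is hour 20, which is after the deadline of 17, so it is not possible.

No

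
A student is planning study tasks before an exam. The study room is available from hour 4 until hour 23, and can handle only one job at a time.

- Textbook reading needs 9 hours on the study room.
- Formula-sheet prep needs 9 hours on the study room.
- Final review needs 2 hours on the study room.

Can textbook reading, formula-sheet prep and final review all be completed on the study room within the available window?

No

The study room window is 23 − 4 = 19 hours.
Running back to back, the jobs need 9 + 9 + 2 = 20 hours on the study room.
Since 20 > 19, they cannot all fit.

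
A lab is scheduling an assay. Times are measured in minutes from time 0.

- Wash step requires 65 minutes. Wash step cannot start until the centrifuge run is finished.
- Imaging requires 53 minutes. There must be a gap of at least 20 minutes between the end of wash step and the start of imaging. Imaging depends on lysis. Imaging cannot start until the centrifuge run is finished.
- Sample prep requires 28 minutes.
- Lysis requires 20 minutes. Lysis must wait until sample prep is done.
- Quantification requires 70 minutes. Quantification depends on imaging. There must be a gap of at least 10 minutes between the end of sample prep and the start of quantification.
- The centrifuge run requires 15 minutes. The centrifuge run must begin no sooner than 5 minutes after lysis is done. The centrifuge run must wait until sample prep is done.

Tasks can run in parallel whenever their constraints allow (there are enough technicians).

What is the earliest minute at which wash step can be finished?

133

Sample prep has no prerequisites, so it starts at minute 0 and finishes at minute 28.
Lysis cannot begin until sample prep (finishes minute 28). It runs from minute 28 to 28 + 20 = minute 48.
For the centrifuge run: lysis (finishes minute 48, plus 5-minute gap → minute 53); sample prep (finishes minute 28). Taking the maximum gives a start of minute 53, and it finishes at 53 + 15 = minute 68.
Wash step cannot begin until the centrifuge run (finishes minute 68). It runs from minute 68 to 68 + 65 = minute 133.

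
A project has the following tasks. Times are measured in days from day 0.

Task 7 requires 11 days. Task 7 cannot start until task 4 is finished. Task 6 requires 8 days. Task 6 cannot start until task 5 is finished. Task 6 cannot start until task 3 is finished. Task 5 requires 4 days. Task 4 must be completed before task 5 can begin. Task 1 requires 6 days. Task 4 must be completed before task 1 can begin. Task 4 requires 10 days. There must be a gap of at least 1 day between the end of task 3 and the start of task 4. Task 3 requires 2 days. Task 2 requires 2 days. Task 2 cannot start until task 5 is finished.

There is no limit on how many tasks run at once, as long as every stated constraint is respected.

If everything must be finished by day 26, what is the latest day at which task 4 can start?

4

Nothing follows task 1; the deadline of day 26 is its only limit. It must start by 26 − 6 = day 20.
Task 2 has no dependents, so it just needs to finish by day 26. Starting by 26 − 2 = day 24 achieves that.
To finish by day 26, task 6 (duration 8) must start no later than day 18.
Task 5 has several dependents: task 2 (must start by day 24); task 6 (must start by day 18). The earliest of those limits is day 18, so task 5 must start by 18 − 4 = day 14.
Nothing follows task 7; the deadline of day 26 is its only limit. It must start by 26 − 11 = day 15.
Task 4 must finish in time for task 1 (must start by day 20); task 5 (must start by day 14); task 7 (must start by day 15). The tightest is day 14, so task 4 must start by 14 − 10 = day 4.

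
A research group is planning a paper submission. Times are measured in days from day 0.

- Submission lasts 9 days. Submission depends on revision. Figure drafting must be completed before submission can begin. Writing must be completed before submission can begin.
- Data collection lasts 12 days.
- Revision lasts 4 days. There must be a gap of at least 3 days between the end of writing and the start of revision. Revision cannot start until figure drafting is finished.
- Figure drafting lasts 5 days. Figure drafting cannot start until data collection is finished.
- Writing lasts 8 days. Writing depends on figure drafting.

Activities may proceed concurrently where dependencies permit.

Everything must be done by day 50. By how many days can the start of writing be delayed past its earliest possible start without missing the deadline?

Nothing blocks data collection, so it runs from day 0 to day 12.
Figure drafting cannot begin until data collection (finishes day 12). It runs from day 12 to 12 + 5 = day 17.
Writing cannot begin until figure drafting (finishes day 17). It runs from day 17 to 17 + 8 = day 25.

Working backward from the deadline:
Submission has no dependents, so it just needs to finish by day 50. Starting by 50 − 9 = day 41 achieves that.
Revision has to be done before submission (must start by day 41). That means finishing by day 41, i.e. starting by 41 − 4 = day 37.
Writing has several dependents: revision (must start by day 37, minus 3-day gap → day 34); submission (must start by day 41). The earliest of those limits is day 34, so writing must start by 34 − 8 = day 26.
So writing can start as early as day 17 and as late as day 26, giving 26 − 17 = 9 days of slack.

9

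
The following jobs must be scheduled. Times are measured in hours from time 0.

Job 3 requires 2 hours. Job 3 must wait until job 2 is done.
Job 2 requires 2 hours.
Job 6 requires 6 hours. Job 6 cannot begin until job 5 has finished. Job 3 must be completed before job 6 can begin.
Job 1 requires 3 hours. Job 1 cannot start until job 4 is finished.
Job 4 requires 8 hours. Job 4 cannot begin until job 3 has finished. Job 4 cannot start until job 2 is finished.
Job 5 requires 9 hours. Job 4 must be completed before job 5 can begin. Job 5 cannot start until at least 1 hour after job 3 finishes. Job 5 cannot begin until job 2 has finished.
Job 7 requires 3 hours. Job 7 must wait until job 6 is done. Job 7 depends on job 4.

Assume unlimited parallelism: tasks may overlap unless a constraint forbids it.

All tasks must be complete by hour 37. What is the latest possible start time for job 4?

Nothing follows job 1; the deadline of hour 37 is its only limit. It must start by 37 − 3 = hour 34.
Job 7 must finish by hour 37; it takes 3 hours, so it must start by 37 − 3 = hour 34.
Job 6 has to be done before job 7 (must start by hour 34). That means finishing by hour 34, i.e. starting by 34 − 6 = hour 28.
Since job 6 (must start by hour 28) depends on it, job 5 must finish by hour 28. Backing off its 9-hour duration gives a latest start of hour 19.
Job 4 must finish in time for job 1 (must start by hour 34); job 5 (must start by hour 19); job 7 (must start by hour 34). The tightest is hour 19, so job 4 must start by 19 − 8 = hour 11.

11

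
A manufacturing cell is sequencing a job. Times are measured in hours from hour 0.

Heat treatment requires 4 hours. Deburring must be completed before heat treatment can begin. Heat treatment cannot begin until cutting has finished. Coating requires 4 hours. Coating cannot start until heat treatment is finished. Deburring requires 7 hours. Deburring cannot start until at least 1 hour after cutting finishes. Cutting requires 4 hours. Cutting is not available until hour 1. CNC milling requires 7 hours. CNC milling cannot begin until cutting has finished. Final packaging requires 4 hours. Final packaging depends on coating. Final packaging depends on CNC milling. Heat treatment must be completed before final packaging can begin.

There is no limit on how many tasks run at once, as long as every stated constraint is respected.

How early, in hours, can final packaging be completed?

After its own release at hour 1, cutting can start at hour 1 and finishes at hour 5.
After cutting (finishes hour 5), CNC milling can start at hour 5 and finishes at hour 12.
After cutting (finishes hour 5, plus 1-hour gap → hour 6), deburring can start at hour 6 and finishes at hour 13.
Heat treatment needs all of deburring (finishes hour 13); cutting (finishes hour 5). That puts its earliest start at hour 13; it finishes at 13 + 4 = hour 17.
After heat treatment (finishes hour 17), coating can start at hour 17 and finishes at hour 21.
For final packaging: coating (finishes hour 21); CNC milling (finishes hour 12); heat treatment (finishes hour 17). Taking the maximum gives a start of hour 21, and it finishes at 21 + 4 = hour 25.

25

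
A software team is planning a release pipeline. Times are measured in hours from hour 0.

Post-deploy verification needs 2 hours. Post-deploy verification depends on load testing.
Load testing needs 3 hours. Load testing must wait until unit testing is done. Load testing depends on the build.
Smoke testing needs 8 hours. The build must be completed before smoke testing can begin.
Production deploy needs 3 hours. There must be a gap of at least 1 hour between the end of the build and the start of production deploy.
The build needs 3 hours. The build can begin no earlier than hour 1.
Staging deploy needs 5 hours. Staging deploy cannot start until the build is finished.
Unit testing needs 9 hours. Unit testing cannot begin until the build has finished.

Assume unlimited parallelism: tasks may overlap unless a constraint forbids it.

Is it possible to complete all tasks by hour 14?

No

The build waits on its own release at hour 1, so it starts at hour 1 and finishes at 1 + 3 = hour 4.
Production deploy waits on the build (finishes hour 4, plus 1-hour gap → hour 5), so it starts at hour 5 and finishes at 5 + 3 = hour 8.
After the build (finishes hour 4), smoke testing can start at hour 4 and finishes at hour 12.
Staging deploy cannot begin until the build (finishes hour 4). It runs from hour 4 to 4 + 5 = hour 9.
Unit testing cannot begin until the build (finishes hour 4). It runs from hour 4 to 4 + 9 = hour 13.
For load testing: unit testing (finishes hour 13); the build (finishes hour 4). Taking the maximum gives a start of hour 13, and it finishes at 13 + 3 = hour 16.
Post-deploy verification waits on load testing (finishes hour 16), so it starts at hour 16 and finishes at 16 + 2 = hour 18.
The earliest everything can be done is hour 18, which is after the deadline of 14, so it is not possible.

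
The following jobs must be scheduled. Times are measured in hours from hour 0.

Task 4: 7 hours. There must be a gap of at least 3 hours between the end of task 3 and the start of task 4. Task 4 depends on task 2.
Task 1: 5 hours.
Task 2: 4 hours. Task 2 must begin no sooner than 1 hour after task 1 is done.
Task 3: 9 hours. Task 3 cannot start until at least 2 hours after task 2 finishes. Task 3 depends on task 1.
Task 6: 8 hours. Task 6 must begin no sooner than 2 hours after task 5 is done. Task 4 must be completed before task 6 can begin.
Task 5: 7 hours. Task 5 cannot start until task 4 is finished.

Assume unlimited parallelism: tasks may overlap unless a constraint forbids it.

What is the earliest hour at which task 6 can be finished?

Task 1 has no prerequisites, so it starts at hour 0 and finishes at hour 5.
Task 2 cannot begin until task 1 (finishes hour 5, plus 1-hour gap → hour 6). It runs from hour 6 to 6 + 4 = hour 10.
For task 3: task 2 (finishes hour 10, plus 2-hour gap → hour 12); task 1 (finishes hour 5). Taking the maximum gives a start of hour 12, and it finishes at 12 + 9 = hour 21.
Task 4 needs all of task 3 (finishes hour 21, plus 3-hour gap → hour 24); task 2 (finishes hour 10). That puts its earliest start at hour 24; it finishes at 24 + 7 = hour 31.
Task 5 cannot begin until task 4 (finishes hour 31). It runs from hour 31 to 31 + 7 = hour 38.
Task 6 needs all of task 5 (finishes hour 38, plus 2-hour gap → hour 40); task 4 (finishes hour 31). That puts its earliest start at hour 40; it finishes at 40 + 8 = hour 48.

48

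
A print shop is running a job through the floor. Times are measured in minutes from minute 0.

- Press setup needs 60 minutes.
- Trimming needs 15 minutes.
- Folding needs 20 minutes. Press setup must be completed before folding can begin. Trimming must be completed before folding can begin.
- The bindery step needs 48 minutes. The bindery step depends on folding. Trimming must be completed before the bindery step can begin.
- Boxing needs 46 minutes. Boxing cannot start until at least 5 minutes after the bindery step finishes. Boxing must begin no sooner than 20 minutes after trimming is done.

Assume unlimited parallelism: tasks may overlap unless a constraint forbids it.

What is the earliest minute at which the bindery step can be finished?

128

Trimming has no prerequisites, so it starts at minute 0 and finishes at minute 15.
Press setup can start immediately at minute 0; it finishes at minute 60.
Folding cannot start until press setup (finishes minute 60); trimming (finishes minute 15). The controlling bound is minute 60, so folding finishes at 60 + 20 = minute 80.
The bindery step needs all of folding (finishes minute 80); trimming (finishes minute 15). That puts its earliest start at minute 80; it finishes at 80 + 48 = minute 128.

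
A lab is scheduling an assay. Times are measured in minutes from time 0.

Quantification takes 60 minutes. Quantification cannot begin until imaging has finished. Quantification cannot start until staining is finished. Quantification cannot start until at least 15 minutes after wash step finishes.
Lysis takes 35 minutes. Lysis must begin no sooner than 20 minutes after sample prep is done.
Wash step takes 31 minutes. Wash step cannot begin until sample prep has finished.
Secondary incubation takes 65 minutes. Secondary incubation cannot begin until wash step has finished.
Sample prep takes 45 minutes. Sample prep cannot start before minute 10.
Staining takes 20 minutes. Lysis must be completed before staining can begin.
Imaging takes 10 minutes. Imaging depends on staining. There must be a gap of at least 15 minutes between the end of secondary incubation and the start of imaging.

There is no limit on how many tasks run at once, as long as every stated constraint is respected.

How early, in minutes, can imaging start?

166

Sample prep waits on its own release at minute 10, so it starts at minute 10 and finishes at 10 + 45 = minute 55.
Wash step cannot begin until sample prep (finishes minute 55). It runs from minute 55 to 55 + 31 = minute 86.
Secondary incubation cannot begin until wash step (finishes minute 86). It runs from minute 86 to 86 + 65 = minute 151.
After sample prep (finishes minute 55, plus 20-minute gap → minute 75), lysis can start at minute 75 and finishes at minute 110.
Staining waits on lysis (finishes minute 110), so it starts at minute 110 and finishes at 110 + 20 = minute 130.
Imaging waits on staining (finishes minute 130); secondary incubation (finishes minute 151, plus 15-minute gap → minute 166). The latest of these is minute 166, which is the earliest imaging can start.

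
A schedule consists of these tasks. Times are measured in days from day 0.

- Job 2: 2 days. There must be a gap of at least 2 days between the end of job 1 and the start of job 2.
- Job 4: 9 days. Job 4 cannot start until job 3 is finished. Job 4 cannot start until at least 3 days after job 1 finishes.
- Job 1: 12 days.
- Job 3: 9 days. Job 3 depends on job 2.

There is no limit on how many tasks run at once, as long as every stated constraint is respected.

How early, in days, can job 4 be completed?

34

Nothing blocks job 1, so it runs from day 0 to day 12.
After job 1 (finishes day 12, plus 2-day gap → day 14), job 2 can start at day 14 and finishes at day 16.
After job 2 (finishes day 16), job 3 can start at day 16 and finishes at day 25.
Job 4 cannot start until job 3 (finishes day 25); job 1 (finishes day 12, plus 3-day gap → day 15). The controlling bound is day 25, so job 4 finishes at 25 + 9 = day 34.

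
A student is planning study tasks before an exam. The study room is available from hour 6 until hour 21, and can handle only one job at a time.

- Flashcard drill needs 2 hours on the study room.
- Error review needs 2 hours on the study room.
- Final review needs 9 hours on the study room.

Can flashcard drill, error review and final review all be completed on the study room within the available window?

The study room window is 21 − 6 = 15 hours.
Running back to back, the jobs need 2 + 2 + 9 = 13 hours on the study room.
Since 13 ≤ 15, they fit within the window.

Yes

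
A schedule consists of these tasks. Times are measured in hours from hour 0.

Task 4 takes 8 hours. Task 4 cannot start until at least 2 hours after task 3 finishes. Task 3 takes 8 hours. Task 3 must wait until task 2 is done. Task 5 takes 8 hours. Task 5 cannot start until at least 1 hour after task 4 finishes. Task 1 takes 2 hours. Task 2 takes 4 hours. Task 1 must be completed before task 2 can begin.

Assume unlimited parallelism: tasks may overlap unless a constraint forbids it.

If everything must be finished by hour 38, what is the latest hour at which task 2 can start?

7

To finish by hour 38, task 5 (duration 8) must start no later than hour 30.
Since task 5 (must start by hour 30, minus 1-hour gap → hour 29) depends on it, task 4 must finish by hour 29. Backing off its 8-hour duration gives a latest start of hour 21.
Since task 4 (must start by hour 21, minus 2-hour gap → hour 19) depends on it, task 3 must finish by hour 19. Backing off its 8-hour duration gives a latest start of hour 11.
Task 2 must finish before task 3 (must start by hour 11). With a 4-hour duration, task 2 must start by 11 − 4 = hour 7.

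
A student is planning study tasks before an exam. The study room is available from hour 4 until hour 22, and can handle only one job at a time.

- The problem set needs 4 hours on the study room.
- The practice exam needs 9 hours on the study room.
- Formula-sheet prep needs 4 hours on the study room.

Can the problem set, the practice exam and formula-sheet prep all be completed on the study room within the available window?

Yes

The study room window is 22 − 4 = 18 hours.
Running back to back, the jobs need 4 + 9 + 4 = 17 hours on the study room.
Since 17 ≤ 18, they fit within the window.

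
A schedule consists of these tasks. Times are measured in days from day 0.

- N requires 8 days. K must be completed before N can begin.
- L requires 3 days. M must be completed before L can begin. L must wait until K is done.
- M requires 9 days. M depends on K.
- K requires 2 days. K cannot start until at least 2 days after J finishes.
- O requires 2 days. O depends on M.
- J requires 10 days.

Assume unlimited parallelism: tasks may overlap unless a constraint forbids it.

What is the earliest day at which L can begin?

23

J can start immediately at day 0; it finishes at day 10.
After J (finishes day 10, plus 2-day gap → day 12), K can start at day 12 and finishes at day 14.
M waits on K (finishes day 14), so it starts at day 14 and finishes at 14 + 9 = day 23.
L waits on M (finishes day 23); K (finishes day 14). The latest of these is day 23, which is the earliest L can start.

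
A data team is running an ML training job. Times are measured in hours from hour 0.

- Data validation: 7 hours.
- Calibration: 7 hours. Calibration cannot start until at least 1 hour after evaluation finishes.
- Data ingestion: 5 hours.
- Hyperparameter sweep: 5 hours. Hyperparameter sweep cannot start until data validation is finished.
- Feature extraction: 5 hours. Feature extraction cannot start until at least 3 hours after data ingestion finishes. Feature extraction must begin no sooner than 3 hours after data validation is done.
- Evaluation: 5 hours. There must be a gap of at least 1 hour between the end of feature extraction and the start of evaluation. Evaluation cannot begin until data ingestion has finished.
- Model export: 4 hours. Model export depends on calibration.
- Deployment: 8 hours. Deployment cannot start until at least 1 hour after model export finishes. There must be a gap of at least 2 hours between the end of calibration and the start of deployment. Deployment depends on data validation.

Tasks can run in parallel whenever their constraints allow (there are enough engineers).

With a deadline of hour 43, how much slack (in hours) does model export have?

1

Data validation can start immediately at hour 0; it finishes at hour 7.
Nothing blocks data ingestion, so it runs from hour 0 to hour 5.
For feature extraction: data ingestion (finishes hour 5, plus 3-hour gap → hour 8); data validation (finishes hour 7, plus 3-hour gap → hour 10). Taking the maximum gives a start of hour 10, and it finishes at 10 + 5 = hour 15.
For evaluation: feature extraction (finishes hour 15, plus 1-hour gap → hour 16); data ingestion (finishes hour 5). Taking the maximum gives a start of hour 16, and it finishes at 16 + 5 = hour 21.
Calibration waits on evaluation (finishes hour 21, plus 1-hour gap → hour 22), so it starts at hour 22 and finishes at 22 + 7 = hour 29.
After calibration (finishes hour 29), model export can start at hour 29 and finishes at hour 33.

Working backward from the deadline:
To finish by hour 43, deployment (duration 8) must start no later than hour 35.
Model export feeds into deployment (must start by hour 35, minus 1-hour gap → hour 34); so model export must finish by hour 34 and therefore start by hour 30.
So model export can start as early as hour 29 and as late as hour 30, giving 30 − 29 = 1 hour of slack.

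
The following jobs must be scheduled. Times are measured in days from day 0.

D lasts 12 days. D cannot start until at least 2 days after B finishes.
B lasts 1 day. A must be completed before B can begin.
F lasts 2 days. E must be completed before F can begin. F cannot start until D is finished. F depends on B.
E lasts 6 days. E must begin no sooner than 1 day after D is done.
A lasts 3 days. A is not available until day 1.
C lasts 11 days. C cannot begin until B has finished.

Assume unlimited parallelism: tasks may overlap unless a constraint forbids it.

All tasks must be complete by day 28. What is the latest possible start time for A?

1

Nothing follows C; the deadline of day 28 is its only limit. It must start by 28 − 11 = day 17.
To finish by day 28, F (duration 2) must start no later than day 26.
E has to be done before F (must start by day 26). That means finishing by day 26, i.e. starting by 26 − 6 = day 20.
For D: E (must start by day 20, minus 1-day gap → day 19); F (must start by day 26). The most restrictive is day 19; with a 12-day duration, D must start by day 7.
B feeds C (must start by day 17); D (must start by day 7, minus 2-day gap → day 5); F (must start by day 26). Taking the minimum, B must finish by day 5 and start by 5 − 1 = day 4.
A must finish before B (must start by day 4). With a 3-day duration, A must start by 4 − 3 = day 1.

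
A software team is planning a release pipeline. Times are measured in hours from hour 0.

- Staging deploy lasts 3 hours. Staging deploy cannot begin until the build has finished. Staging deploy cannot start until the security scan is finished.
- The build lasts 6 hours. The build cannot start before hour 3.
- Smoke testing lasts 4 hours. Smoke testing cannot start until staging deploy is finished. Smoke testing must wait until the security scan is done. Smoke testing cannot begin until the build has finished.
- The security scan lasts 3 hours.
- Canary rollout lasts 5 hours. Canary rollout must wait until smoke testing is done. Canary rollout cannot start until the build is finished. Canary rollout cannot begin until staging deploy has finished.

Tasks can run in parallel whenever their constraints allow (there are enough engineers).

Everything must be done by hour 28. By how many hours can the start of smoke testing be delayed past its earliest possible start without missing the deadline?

7

The security scan has no prerequisites, so it starts at hour 0 and finishes at hour 3.
The build waits on its own release at hour 3, so it starts at hour 3 and finishes at 3 + 6 = hour 9.
Staging deploy cannot start until the build (finishes hour 9); the security scan (finishes hour 3). The controlling bound is hour 9, so staging deploy finishes at 9 + 3 = hour 12.
Smoke testing needs all of staging deploy (finishes hour 12); the security scan (finishes hour 3); the build (finishes hour 9). That puts its earliest start at hour 12; it finishes at 12 + 4 = hour 16.

Working backward from the deadline:
Nothing follows canary rollout; the deadline of hour 28 is its only limit. It must start by 28 − 5 = hour 23.
Smoke testing has to be done before canary rollout (must start by hour 23). That means finishing by hour 23, i.e. starting by 23 − 4 = hour 19.
So smoke testing can start as early as hour 12 and as late as hour 19, giving 19 − 12 = 7 hours of slack.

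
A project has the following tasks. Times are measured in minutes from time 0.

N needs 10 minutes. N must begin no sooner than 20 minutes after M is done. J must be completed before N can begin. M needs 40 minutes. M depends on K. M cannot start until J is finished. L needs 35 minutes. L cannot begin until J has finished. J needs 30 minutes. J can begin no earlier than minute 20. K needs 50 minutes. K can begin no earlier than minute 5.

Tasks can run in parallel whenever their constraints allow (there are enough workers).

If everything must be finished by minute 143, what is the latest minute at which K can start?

23

Nothing follows N; the deadline of minute 143 is its only limit. It must start by 143 − 10 = minute 133.
M feeds into N (must start by minute 133, minus 20-minute gap → minute 113); so M must finish by minute 113 and therefore start by minute 73.
K has to be done before M (must start by minute 73). That means finishing by minute 73, i.e. starting by 73 − 50 = minute 23.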